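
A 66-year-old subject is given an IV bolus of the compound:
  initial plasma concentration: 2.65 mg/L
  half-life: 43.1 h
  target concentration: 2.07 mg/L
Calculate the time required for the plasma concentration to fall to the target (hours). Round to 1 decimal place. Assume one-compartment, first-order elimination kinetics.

k = ln2 / t½ = 0.693147 / 43.1 = 0.01608 h⁻¹
t = ln(C₀ / C) / k = ln(2.650 / 2.07) / 0.01608
  = ln(1.280) / 0.01608 = 0.2469 / 0.01608 = 15.35 h

15.4 h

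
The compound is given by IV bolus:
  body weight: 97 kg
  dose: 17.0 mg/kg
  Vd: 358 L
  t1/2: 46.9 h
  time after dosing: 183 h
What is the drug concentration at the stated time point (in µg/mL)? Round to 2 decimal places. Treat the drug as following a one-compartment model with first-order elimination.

0.31 µg/mL

Total dose = 17.0 × 97 = 1649 mg
C₀ = Dose / Vd = 1649 / 358 = 4.606 mg/L
k = ln2 / t½ = 0.693147 / 46.9 = 0.01478 h⁻¹
C = C₀ · e^(−k·t) = 4.606 × e^(−0.01478 × 183)
  = 4.606 × 0.06689 = 0.3081 mg/L
(0.3081 mg/L = 0.3081 µg/mL)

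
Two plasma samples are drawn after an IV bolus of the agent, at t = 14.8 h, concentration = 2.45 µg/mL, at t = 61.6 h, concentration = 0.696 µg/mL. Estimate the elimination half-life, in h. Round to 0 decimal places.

26 h

k = ln(C₁/C₂) / (t₂ − t₁) = ln(2.45/0.696) / (61.6 − 14.8)
  = 1.258 / 46.80 = 0.02688 h⁻¹
t½ = ln2 / k = 0.693147 / 0.02688 = 25.79 h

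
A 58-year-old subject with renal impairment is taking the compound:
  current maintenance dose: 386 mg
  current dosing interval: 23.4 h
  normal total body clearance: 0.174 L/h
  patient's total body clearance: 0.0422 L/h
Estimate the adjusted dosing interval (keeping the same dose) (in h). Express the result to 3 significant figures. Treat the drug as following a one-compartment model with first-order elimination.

To keep the same average steady-state level, dosing rate must scale with clearance.
CL ratio = 0.0422 / 0.174 = 0.2425
New interval (same dose) = 23.4 / 0.2425 = 96.49 h

96.5 h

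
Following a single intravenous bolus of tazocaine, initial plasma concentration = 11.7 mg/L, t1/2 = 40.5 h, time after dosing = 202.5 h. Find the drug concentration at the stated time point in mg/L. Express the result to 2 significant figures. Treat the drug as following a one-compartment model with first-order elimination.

0.37 mg/L

k = ln2 / t½ = 0.693147 / 40.5 = 0.01711 h⁻¹
t / t½ = 202.5 / 40.5 = 5 half-lives
C = C₀ × (1/2)^5 = 11.70 × 0.03125 = 0.3656 mg/L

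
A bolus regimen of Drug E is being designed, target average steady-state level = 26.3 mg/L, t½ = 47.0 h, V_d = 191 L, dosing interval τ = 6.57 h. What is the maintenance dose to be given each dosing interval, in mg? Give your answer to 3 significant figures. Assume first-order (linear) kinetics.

487 mg

k = ln2 / t½ = 0.693147 / 47.0 = 0.01475 h⁻¹
CL = k × Vd = 0.01475 × 191 = 2.817 L/h
At steady state, Dose/τ = Css × CL.
Dose = Css × CL × τ = 26.3 × 2.817 × 6.57 = 486.8 mg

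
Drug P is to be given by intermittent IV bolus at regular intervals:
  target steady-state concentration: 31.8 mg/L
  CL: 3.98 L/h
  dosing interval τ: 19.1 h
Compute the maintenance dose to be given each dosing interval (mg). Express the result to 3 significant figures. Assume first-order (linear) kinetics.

At steady state, Dose/τ = Css × CL.
Dose = Css × CL × τ = 31.8 × 3.980 × 19.1 = 2417 mg

2420 mg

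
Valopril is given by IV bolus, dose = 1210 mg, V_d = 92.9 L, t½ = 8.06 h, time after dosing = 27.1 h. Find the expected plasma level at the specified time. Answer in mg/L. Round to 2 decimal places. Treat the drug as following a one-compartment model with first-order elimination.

1.27 mg/L

C₀ = Dose / Vd = 1210 / 92.9 = 13.02 mg/L
k = ln2 / t½ = 0.693147 / 8.06 = 0.08600 h⁻¹
C = C₀ · e^(−k·t) = 13.02 × e^(−0.08600 × 27.1)
  = 13.02 × 0.09724 = 1.266 mg/L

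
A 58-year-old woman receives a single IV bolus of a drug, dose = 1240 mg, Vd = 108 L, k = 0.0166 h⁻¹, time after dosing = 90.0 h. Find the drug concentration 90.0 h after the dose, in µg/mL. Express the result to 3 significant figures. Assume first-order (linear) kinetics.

2.58 µg/mL

C₀ = Dose / Vd = 1240 / 108 = 11.48 mg/L
C = C₀ · e^(−k·t) = 11.48 × e^(−0.01660 × 90.0)
  = 11.48 × 0.2245 = 2.577 mg/L
(2.577 mg/L = 2.577 µg/mL)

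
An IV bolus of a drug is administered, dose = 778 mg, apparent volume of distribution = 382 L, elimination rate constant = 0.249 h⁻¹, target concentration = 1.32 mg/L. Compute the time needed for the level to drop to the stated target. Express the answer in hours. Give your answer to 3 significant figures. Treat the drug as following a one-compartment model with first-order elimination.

C₀ = Dose / Vd = 778.0 / 382 = 2.037 mg/L
t = ln(C₀ / C) / k = ln(2.037 / 1.32) / 0.2490
  = ln(1.543) / 0.2490 = 0.4337 / 0.2490 = 1.742 h

1.74 h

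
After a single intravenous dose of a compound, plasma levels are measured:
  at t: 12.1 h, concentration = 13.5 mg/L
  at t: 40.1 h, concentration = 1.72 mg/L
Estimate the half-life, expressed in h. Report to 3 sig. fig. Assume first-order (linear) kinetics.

9.42 h

k = ln(C₁/C₂) / (t₂ − t₁) = ln(13.5/1.72) / (40.1 − 12.1)
  = 2.060 / 28.00 = 0.07357 h⁻¹
t½ = ln2 / k = 0.693147 / 0.07357 = 9.422 h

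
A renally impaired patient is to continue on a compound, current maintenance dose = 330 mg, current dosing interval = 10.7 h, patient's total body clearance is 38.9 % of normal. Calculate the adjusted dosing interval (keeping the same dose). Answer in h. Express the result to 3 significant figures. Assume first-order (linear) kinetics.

To keep the same average steady-state level, dosing rate must scale with clearance.
CL ratio = 38.9 / 100 = 0.3890
New interval (same dose) = 10.7 / 0.3890 = 27.51 h

27.5 h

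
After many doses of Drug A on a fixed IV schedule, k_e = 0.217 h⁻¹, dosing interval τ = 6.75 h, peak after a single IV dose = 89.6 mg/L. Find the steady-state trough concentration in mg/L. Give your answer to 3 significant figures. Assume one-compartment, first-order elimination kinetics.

26.9 mg/L

e^(−kτ) = e^(−0.2170 × 6.75) = 0.2311
Accumulation ratio R = 1 / (1 − e^(−kτ)) = 1 / (1 − 0.2311) = 1.301
Steady-state trough = C₀ × R × e^(−kτ) = 89.6 × 1.301 × 0.2311 = 26.94 mg/L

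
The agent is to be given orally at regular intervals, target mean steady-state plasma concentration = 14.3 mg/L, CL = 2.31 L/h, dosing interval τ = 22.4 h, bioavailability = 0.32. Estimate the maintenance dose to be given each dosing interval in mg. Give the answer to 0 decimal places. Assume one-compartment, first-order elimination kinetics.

2312 mg

At steady state, F × (Dose/τ) = Css × CL.
Dose = Css × CL × τ / F = 14.3 × 2.310 × 22.4 / 0.32 = 2312 mg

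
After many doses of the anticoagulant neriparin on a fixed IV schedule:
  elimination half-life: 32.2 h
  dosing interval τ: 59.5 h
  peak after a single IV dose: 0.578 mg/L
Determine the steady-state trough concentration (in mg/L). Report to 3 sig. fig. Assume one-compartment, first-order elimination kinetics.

k = ln2 / t½ = 0.693147 / 32.2 = 0.02153 h⁻¹
e^(−kτ) = e^(−0.02153 × 59.5) = 0.2777
Accumulation ratio R = 1 / (1 − e^(−kτ)) = 1 / (1 − 0.2777) = 1.384
Steady-state trough = C₀ × R × e^(−kτ) = 0.578 × 1.384 × 0.2777 = 0.2221 mg/L

0.222 mg/L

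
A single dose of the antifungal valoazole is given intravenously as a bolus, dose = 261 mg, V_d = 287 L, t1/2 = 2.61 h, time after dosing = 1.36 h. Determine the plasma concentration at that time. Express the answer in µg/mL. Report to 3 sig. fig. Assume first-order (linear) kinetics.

C₀ = Dose / Vd = 261.0 / 287 = 0.9094 mg/L
k = ln2 / t½ = 0.693147 / 2.61 = 0.2656 h⁻¹
C = C₀ · e^(−k·t) = 0.9094 × e^(−0.2656 × 1.36)
  = 0.9094 × 0.6968 = 0.6337 mg/L
(0.6337 mg/L = 0.6337 µg/mL)

0.634 µg/mL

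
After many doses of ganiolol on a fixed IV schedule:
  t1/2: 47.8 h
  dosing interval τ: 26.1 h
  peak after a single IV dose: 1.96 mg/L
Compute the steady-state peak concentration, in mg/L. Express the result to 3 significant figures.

6.22 mg/L

k = ln2 / t½ = 0.693147 / 47.8 = 0.01450 h⁻¹
e^(−kτ) = e^(−0.01450 × 26.1) = 0.6849
Accumulation ratio R = 1 / (1 − e^(−kτ)) = 1 / (1 − 0.6849) = 3.174
Steady-state peak = C₀ × R = 1.96 × 3.174 = 6.221 mg/L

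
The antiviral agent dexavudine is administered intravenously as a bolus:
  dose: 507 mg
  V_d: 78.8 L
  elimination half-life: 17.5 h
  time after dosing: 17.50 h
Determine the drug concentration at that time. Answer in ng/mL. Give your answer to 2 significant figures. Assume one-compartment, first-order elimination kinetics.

C₀ = Dose / Vd = 507.0 / 78.8 = 6.434 mg/L
k = ln2 / t½ = 0.693147 / 17.5 = 0.03961 h⁻¹
t / t½ = 17.50 / 17.5 = 1 half-lives
C = C₀ × (1/2)^1 = 6.434 × 0.5000 = 3.217 mg/L
Convert: 3.217 mg/L × 1000 = 3217 ng/mL

3200 ng/mL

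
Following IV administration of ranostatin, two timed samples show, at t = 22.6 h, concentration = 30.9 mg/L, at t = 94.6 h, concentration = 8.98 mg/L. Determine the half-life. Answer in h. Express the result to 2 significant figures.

40 h

k = ln(C₁/C₂) / (t₂ − t₁) = ln(30.9/8.98) / (94.6 − 22.6)
  = 1.236 / 72.00 = 0.01717 h⁻¹
t½ = ln2 / k = 0.693147 / 0.01717 = 40.37 h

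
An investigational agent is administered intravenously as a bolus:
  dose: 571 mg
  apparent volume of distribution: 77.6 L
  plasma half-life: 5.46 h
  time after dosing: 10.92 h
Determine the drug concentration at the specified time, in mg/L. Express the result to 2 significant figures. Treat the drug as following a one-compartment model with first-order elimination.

1.8 mg/L

C₀ = Dose / Vd = 571.0 / 77.6 = 7.358 mg/L
k = ln2 / t½ = 0.693147 / 5.46 = 0.1270 h⁻¹
t / t½ = 10.92 / 5.46 = 2 half-lives
C = C₀ × (1/2)^2 = 7.358 × 0.2500 = 1.840 mg/L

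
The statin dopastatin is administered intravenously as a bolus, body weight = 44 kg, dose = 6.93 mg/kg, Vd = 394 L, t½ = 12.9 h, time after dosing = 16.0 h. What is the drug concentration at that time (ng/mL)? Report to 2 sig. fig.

330 ng/mL

Total dose = 6.93 × 44 = 304.9 mg
C₀ = Dose / Vd = 304.9 / 394 = 0.7739 mg/L
k = ln2 / t½ = 0.693147 / 12.9 = 0.05373 h⁻¹
C = C₀ · e^(−k·t) = 0.7739 × e^(−0.05373 × 16.0)
  = 0.7739 × 0.4233 = 0.3276 mg/L
Convert: 0.3276 mg/L × 1000 = 327.6 ng/mL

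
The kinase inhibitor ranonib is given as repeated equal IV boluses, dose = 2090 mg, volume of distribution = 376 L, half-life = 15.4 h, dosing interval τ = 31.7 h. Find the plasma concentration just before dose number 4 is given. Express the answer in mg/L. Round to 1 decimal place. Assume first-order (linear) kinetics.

1.7 mg/L

C₀ per dose = Dose / Vd = 2090 / 376 = 5.559 mg/L
k = ln2 / t½ = 0.693147 / 15.4 = 0.04501 h⁻¹
Fraction remaining after one interval: r = e^(−kτ) = e^(−0.04501 × 31.7) = 0.2401
Before dose 4, 3 doses have been given (aged 1τ, 2τ, 3τ).
C_trough = C₀ × (r + r² + … + r^3) = C₀ × r(1−r^3)/(1−r)
        = 5.559 × 0.2401 × (1 − 0.01384) / (1 − 0.2401) = 1.732 mg/L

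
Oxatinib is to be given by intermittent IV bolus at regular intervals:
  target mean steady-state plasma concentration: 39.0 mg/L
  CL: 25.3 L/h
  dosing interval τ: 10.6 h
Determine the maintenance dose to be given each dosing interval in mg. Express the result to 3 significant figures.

At steady state, Dose/τ = Css × CL.
Dose = Css × CL × τ = 39.0 × 25.30 × 10.6 = 10460 mg

10500 mg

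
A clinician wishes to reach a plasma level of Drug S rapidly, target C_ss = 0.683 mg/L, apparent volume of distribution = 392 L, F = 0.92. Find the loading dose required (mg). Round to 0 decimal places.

291 mg

LD = Css × Vd / F = 0.683 × 392 / 0.92 = 291.0 mg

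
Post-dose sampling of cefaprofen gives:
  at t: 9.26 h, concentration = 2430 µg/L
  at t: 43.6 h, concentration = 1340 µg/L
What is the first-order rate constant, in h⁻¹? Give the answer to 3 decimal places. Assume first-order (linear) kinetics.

0.017 h⁻¹

k = ln(C₁/C₂) / (t₂ − t₁) = ln(2430/1340) / (43.6 − 9.26)
  = 0.5952 / 34.34 = 0.01733 h⁻¹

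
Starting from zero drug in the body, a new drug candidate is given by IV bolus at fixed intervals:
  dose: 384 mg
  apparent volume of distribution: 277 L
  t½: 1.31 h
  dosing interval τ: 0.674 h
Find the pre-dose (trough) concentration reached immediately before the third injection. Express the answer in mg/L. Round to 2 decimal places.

C₀ per dose = Dose / Vd = 384 / 277 = 1.386 mg/L
k = ln2 / t½ = 0.693147 / 1.31 = 0.5291 h⁻¹
Fraction remaining after one interval: r = e^(−kτ) = e^(−0.5291 × 0.674) = 0.7000
Before dose 3, 2 doses have been given (aged 1τ, 2τ).
C_trough = C₀ × (r + r²) = 1.386 × (0.7000 + 0.4900) = 1.649 mg/L

1.65 mg/L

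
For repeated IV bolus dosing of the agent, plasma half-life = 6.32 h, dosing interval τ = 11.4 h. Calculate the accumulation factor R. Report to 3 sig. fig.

1.40

k = ln2 / t½ = 0.693147 / 6.32 = 0.1097 h⁻¹
e^(−kτ) = e^(−0.1097 × 11.4) = 0.2863
Accumulation ratio R = 1 / (1 − e^(−kτ)) = 1 / (1 − 0.2863) = 1.401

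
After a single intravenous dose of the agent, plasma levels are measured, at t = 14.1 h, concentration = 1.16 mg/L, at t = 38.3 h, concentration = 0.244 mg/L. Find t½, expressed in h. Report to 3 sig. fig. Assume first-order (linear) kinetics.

k = ln(C₁/C₂) / (t₂ − t₁) = ln(1.16/0.244) / (38.3 − 14.1)
  = 1.559 / 24.20 = 0.06442 h⁻¹
t½ = ln2 / k = 0.693147 / 0.06442 = 10.76 h

10.8 h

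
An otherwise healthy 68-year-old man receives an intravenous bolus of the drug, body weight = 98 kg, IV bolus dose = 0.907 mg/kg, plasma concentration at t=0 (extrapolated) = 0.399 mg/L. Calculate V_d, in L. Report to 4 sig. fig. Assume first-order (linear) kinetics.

Dose = 0.907 × 98 = 88.89 mg
Vd = Dose / C₀ = 88.89 / 0.399 = 222.8 L

222.8 L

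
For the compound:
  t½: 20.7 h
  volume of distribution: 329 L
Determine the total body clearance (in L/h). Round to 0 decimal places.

11 L/h

k = ln2 / t½ = 0.693147 / 20.7 = 0.03349 h⁻¹
CL = k × Vd = 0.03349 × 329 = 11.02 L/h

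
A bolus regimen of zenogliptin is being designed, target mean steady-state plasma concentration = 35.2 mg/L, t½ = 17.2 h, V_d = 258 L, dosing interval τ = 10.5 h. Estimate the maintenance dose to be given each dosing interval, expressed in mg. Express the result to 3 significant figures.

k = ln2 / t½ = 0.693147 / 17.2 = 0.04030 h⁻¹
CL = k × Vd = 0.04030 × 258 = 10.40 L/h
At steady state, Dose/τ = Css × CL.
Dose = Css × CL × τ = 35.2 × 10.40 × 10.5 = 3844 mg

3840 mg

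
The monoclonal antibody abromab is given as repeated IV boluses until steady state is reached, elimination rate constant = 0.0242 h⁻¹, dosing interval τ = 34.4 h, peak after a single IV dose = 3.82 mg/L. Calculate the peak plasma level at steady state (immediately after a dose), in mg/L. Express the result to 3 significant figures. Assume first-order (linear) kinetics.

6.76 mg/L

e^(−kτ) = e^(−0.02420 × 34.4) = 0.4350
Accumulation ratio R = 1 / (1 − e^(−kτ)) = 1 / (1 − 0.4350) = 1.770
Steady-state peak = C₀ × R = 3.82 × 1.770 = 6.761 mg/L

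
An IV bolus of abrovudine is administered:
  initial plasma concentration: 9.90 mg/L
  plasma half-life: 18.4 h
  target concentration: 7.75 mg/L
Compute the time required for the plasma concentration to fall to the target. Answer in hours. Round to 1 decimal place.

6.5 h

k = ln2 / t½ = 0.693147 / 18.4 = 0.03767 h⁻¹
t = ln(C₀ / C) / k = ln(9.900 / 7.75) / 0.03767
  = ln(1.277) / 0.03767 = 0.2445 / 0.03767 = 6.491 h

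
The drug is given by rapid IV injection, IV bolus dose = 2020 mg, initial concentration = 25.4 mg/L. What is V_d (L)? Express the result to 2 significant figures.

Vd = Dose / C₀ = 2020 / 25.4 = 79.53 L

80 L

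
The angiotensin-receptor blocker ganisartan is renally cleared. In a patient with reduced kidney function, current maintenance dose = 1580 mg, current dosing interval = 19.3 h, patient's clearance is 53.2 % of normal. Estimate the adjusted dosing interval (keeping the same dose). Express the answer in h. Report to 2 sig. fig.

36 h

To keep the same average steady-state level, dosing rate must scale with clearance.
CL ratio = 53.2 / 100 = 0.5320
New interval (same dose) = 19.3 / 0.5320 = 36.28 h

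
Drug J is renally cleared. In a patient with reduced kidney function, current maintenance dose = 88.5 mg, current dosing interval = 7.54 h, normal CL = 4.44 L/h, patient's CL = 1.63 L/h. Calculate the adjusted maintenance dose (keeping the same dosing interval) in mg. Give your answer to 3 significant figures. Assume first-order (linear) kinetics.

To keep the same average steady-state level, dosing rate must scale with clearance.
CL ratio = 1.63 / 4.44 = 0.3671
New dose (same interval) = 88.5 × 0.3671 = 32.49 mg

32.5 mg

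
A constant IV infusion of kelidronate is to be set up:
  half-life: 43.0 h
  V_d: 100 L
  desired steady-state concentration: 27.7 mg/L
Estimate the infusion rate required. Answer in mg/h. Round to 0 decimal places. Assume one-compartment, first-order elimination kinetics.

k = ln2 / t½ = 0.693147 / 43.0 = 0.01612 h⁻¹
CL = k × Vd = 0.01612 × 100 = 1.612 L/h
At steady state, infusion rate R₀ = Css × CL = 27.7 × 1.612 = 44.65 mg/h

45 mg/h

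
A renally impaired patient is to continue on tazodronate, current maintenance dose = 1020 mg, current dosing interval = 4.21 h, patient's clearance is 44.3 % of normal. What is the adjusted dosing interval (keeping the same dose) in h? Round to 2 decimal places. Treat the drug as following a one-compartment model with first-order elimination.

9.50 h

To keep the same average steady-state level, dosing rate must scale with clearance.
CL ratio = 44.3 / 100 = 0.4430
New interval (same dose) = 4.21 / 0.4430 = 9.503 h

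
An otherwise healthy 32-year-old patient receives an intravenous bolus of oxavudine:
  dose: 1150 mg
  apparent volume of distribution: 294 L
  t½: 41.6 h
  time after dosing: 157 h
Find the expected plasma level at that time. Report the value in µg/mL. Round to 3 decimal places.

C₀ = Dose / Vd = 1150 / 294 = 3.912 mg/L
k = ln2 / t½ = 0.693147 / 41.6 = 0.01666 h⁻¹
C = C₀ · e^(−k·t) = 3.912 × e^(−0.01666 × 157)
  = 3.912 × 0.07312 = 0.2860 mg/L
(0.2860 mg/L = 0.2860 µg/mL)

0.286 µg/mL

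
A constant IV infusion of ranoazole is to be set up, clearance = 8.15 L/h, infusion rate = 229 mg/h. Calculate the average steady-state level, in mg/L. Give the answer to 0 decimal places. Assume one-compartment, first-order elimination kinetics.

At steady state Css = R₀ / CL = 229 / 8.150 = 28.10 mg/L

28 mg/L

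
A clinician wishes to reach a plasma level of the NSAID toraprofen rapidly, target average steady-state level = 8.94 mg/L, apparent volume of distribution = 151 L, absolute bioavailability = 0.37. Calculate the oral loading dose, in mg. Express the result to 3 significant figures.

3650 mg

LD = Css × Vd / F = 8.94 × 151 / 0.37 = 3648 mg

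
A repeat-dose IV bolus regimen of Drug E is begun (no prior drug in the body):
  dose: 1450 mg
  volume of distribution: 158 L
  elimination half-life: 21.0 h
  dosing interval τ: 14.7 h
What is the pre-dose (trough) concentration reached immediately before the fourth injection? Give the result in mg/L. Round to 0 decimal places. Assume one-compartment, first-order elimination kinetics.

11 mg/L

C₀ per dose = Dose / Vd = 1450 / 158 = 9.177 mg/L
k = ln2 / t½ = 0.693147 / 21.0 = 0.03301 h⁻¹
Fraction remaining after one interval: r = e^(−kτ) = e^(−0.03301 × 14.7) = 0.6155
Before dose 4, 3 doses have been given (aged 1τ, 2τ, 3τ).
C_trough = C₀ × (r + r² + … + r^3) = C₀ × r(1−r^3)/(1−r)
        = 9.177 × 0.6155 × (1 − 0.2332) / (1 − 0.6155) = 11.26 mg/L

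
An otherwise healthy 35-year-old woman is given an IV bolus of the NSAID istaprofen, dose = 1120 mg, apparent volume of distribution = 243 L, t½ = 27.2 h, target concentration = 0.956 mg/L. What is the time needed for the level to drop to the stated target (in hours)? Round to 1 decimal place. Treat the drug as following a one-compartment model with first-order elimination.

C₀ = Dose / Vd = 1120 / 243 = 4.609 mg/L
k = ln2 / t½ = 0.693147 / 27.2 = 0.02548 h⁻¹
t = ln(C₀ / C) / k = ln(4.609 / 0.956) / 0.02548
  = ln(4.821) / 0.02548 = 1.573 / 0.02548 = 61.73 h

61.7 h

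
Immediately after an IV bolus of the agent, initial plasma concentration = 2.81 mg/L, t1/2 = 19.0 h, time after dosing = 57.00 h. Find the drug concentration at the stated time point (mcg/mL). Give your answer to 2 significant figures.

k = ln2 / t½ = 0.693147 / 19.0 = 0.03648 h⁻¹
t / t½ = 57.00 / 19.0 = 3 half-lives
C = C₀ × (1/2)^3 = 2.810 × 0.1250 = 0.3513 mg/L
(0.3513 mg/L = 0.3513 mcg/mL)

0.35 mcg/mL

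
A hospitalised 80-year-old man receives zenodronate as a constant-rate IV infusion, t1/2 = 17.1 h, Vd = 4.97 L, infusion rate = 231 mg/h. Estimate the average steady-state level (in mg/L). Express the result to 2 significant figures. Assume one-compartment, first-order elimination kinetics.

k = ln2 / t½ = 0.693147 / 17.1 = 0.04053 h⁻¹
CL = k × Vd = 0.04053 × 4.97 = 0.2014 L/h
At steady state Css = R₀ / CL = 231 / 0.2014 = 1147 mg/L

1100 mg/L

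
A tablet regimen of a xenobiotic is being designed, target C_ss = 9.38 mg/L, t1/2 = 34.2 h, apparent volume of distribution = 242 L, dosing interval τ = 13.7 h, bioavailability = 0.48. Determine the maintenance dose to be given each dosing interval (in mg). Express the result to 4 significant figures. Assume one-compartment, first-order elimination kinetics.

k = ln2 / t½ = 0.693147 / 34.2 = 0.02027 h⁻¹
CL = k × Vd = 0.02027 × 242 = 4.905 L/h
At steady state, F × (Dose/τ) = Css × CL.
Dose = Css × CL × τ / F = 9.38 × 4.905 × 13.7 / 0.48 = 1313 mg

1313 mg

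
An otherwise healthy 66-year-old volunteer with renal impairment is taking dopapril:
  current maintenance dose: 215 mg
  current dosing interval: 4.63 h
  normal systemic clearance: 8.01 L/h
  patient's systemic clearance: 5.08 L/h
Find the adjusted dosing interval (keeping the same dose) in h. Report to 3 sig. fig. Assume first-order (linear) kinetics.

To keep the same average steady-state level, dosing rate must scale with clearance.
CL ratio = 5.08 / 8.01 = 0.6342
New interval (same dose) = 4.63 / 0.6342 = 7.301 h

7.30 h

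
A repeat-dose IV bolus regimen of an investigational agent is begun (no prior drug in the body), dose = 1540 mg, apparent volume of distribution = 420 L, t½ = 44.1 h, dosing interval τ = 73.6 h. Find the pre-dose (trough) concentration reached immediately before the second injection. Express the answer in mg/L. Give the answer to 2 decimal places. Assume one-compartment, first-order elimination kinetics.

1.15 mg/L

C₀ per dose = Dose / Vd = 1540 / 420 = 3.667 mg/L
k = ln2 / t½ = 0.693147 / 44.1 = 0.01572 h⁻¹
Fraction remaining after one interval: r = e^(−kτ) = e^(−0.01572 × 73.6) = 0.3144
Before dose 2, 1 dose has been given (aged 1τ).
C_trough = C₀ × r = 3.667 × 0.3144 = 1.153 mg/L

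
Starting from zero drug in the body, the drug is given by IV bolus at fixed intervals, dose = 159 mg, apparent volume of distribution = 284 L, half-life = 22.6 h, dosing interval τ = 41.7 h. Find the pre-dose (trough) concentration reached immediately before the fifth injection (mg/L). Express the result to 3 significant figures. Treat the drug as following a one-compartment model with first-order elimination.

0.215 mg/L

C₀ per dose = Dose / Vd = 159 / 284 = 0.5599 mg/L
k = ln2 / t½ = 0.693147 / 22.6 = 0.03067 h⁻¹
Fraction remaining after one interval: r = e^(−kτ) = e^(−0.03067 × 41.7) = 0.2783
Before dose 5, 4 doses have been given (aged 1τ, 2τ, 3τ, 4τ).
C_trough = C₀ × (r + r² + … + r^4) = C₀ × r(1−r^4)/(1−r)
        = 0.5599 × 0.2783 × (1 − 0.005999) / (1 − 0.2783) = 0.2146 mg/L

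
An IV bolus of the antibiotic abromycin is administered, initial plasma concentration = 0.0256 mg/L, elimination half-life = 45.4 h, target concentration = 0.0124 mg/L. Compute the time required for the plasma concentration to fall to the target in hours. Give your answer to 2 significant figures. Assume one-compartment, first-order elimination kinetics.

47 h

k = ln2 / t½ = 0.693147 / 45.4 = 0.01527 h⁻¹
t = ln(C₀ / C) / k = ln(0.02560 / 0.0124) / 0.01527
  = ln(2.065) / 0.01527 = 0.7251 / 0.01527 = 47.49 h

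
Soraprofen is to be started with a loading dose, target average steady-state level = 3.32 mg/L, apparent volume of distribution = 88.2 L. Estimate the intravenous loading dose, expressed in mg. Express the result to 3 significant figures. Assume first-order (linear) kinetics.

293 mg

LD = Css × Vd = 3.32 × 88.2 = 292.8 mg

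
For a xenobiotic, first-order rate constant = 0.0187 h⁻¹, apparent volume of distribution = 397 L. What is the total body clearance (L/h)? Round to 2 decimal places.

CL = k × Vd = 0.0187 × 397 = 7.424 L/h

7.42 L/h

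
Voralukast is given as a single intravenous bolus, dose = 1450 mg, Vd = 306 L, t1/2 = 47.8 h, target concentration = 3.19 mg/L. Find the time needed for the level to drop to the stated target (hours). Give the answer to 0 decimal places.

C₀ = Dose / Vd = 1450 / 306 = 4.739 mg/L
k = ln2 / t½ = 0.693147 / 47.8 = 0.01450 h⁻¹
t = ln(C₀ / C) / k = ln(4.739 / 3.19) / 0.01450
  = ln(1.486) / 0.01450 = 0.3961 / 0.01450 = 27.32 h

27 h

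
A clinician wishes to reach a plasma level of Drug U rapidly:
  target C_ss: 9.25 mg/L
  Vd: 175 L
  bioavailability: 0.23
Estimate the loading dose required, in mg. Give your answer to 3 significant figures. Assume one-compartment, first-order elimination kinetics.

LD = Css × Vd / F = 9.25 × 175 / 0.23 = 7038 mg

7040 mg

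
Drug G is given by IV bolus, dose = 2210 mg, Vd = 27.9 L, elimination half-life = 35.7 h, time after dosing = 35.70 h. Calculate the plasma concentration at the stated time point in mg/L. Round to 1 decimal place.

39.6 mg/L

C₀ = Dose / Vd = 2210 / 27.9 = 79.21 mg/L
k = ln2 / t½ = 0.693147 / 35.7 = 0.01942 h⁻¹
t / t½ = 35.70 / 35.7 = 1 half-lives
C = C₀ × (1/2)^1 = 79.21 × 0.5000 = 39.61 mg/L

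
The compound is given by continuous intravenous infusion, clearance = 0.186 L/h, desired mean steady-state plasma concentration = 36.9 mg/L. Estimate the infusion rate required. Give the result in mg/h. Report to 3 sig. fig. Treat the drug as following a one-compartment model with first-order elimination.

At steady state, infusion rate R₀ = Css × CL = 36.9 × 0.1860 = 6.863 mg/h

6.86 mg/h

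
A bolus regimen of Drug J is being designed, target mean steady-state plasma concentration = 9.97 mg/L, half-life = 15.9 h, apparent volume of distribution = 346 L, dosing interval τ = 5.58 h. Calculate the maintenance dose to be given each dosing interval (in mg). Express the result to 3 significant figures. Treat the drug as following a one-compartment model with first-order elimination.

k = ln2 / t½ = 0.693147 / 15.9 = 0.04359 h⁻¹
CL = k × Vd = 0.04359 × 346 = 15.08 L/h
At steady state, Dose/τ = Css × CL.
Dose = Css × CL × τ = 9.97 × 15.08 × 5.58 = 838.9 mg

839 mg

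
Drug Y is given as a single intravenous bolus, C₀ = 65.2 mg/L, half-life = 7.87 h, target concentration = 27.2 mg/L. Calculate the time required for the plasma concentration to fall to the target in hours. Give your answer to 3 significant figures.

9.93 h

k = ln2 / t½ = 0.693147 / 7.87 = 0.08807 h⁻¹
t = ln(C₀ / C) / k = ln(65.20 / 27.2) / 0.08807
  = ln(2.397) / 0.08807 = 0.8742 / 0.08807 = 9.926 h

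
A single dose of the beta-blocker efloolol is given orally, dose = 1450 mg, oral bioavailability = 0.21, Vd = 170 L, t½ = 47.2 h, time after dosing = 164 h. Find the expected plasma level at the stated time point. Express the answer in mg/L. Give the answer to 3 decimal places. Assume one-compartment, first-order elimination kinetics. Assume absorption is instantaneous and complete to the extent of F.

0.161 mg/L

Amount reaching circulation = F × Dose = 0.21 × 1450 = 304.5 mg
C₀ = F·Dose / Vd = 304.5 / 170 = 1.791 mg/L
k = ln2 / t½ = 0.693147 / 47.2 = 0.01469 h⁻¹
C = C₀ · e^(−k·t) = 1.791 × e^(−0.01469 × 164)
  = 1.791 × 0.08989 = 0.1610 mg/L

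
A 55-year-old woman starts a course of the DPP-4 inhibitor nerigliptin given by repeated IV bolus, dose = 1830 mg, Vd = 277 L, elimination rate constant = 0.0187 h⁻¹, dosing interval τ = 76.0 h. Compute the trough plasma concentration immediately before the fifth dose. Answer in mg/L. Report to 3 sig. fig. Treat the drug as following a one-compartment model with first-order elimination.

2.10 mg/L

C₀ per dose = Dose / Vd = 1830 / 277 = 6.606 mg/L
Fraction remaining after one interval: r = e^(−kτ) = e^(−0.01870 × 76.0) = 0.2414
Before dose 5, 4 doses have been given (aged 1τ, 2τ, 3τ, 4τ).
C_trough = C₀ × (r + r² + … + r^4) = C₀ × r(1−r^4)/(1−r)
        = 6.606 × 0.2414 × (1 − 0.003396) / (1 − 0.2414) = 2.095 mg/L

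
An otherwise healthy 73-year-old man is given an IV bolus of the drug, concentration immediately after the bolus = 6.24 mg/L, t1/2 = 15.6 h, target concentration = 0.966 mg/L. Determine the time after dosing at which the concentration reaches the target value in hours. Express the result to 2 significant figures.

42 h

k = ln2 / t½ = 0.693147 / 15.6 = 0.04443 h⁻¹
t = ln(C₀ / C) / k = ln(6.240 / 0.966) / 0.04443
  = ln(6.460) / 0.04443 = 1.866 / 0.04443 = 42.00 h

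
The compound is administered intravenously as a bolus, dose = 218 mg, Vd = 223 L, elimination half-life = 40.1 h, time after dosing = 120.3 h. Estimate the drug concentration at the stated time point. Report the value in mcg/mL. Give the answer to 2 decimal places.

0.12 mcg/mL

C₀ = Dose / Vd = 218.0 / 223 = 0.9776 mg/L
k = ln2 / t½ = 0.693147 / 40.1 = 0.01729 h⁻¹
t / t½ = 120.3 / 40.1 = 3 half-lives
C = C₀ × (1/2)^3 = 0.9776 × 0.1250 = 0.1222 mg/L
(0.1222 mg/L = 0.1222 mcg/mL)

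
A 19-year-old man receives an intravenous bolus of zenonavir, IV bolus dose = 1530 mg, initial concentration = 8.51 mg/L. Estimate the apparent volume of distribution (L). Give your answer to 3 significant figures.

180 L

Vd = Dose / C₀ = 1530 / 8.51 = 179.8 L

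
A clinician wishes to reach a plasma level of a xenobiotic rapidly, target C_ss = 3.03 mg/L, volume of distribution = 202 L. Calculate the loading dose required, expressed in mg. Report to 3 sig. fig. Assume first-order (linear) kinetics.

612 mg

LD = Css × Vd = 3.03 × 202 = 612.1 mg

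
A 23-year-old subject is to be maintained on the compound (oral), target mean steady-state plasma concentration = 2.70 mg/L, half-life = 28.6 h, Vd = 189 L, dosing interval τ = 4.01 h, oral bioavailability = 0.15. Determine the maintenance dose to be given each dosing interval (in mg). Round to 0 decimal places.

331 mg

k = ln2 / t½ = 0.693147 / 28.6 = 0.02424 h⁻¹
CL = k × Vd = 0.02424 × 189 = 4.581 L/h
At steady state, F × (Dose/τ) = Css × CL.
Dose = Css × CL × τ / F = 2.70 × 4.581 × 4.01 / 0.15 = 330.7 mg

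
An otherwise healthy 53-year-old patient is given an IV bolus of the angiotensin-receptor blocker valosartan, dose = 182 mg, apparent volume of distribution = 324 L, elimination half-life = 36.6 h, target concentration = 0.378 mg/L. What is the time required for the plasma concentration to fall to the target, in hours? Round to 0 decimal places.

21 h

C₀ = Dose / Vd = 182.0 / 324 = 0.5617 mg/L
k = ln2 / t½ = 0.693147 / 36.6 = 0.01894 h⁻¹
t = ln(C₀ / C) / k = ln(0.5617 / 0.378) / 0.01894
  = ln(1.486) / 0.01894 = 0.3961 / 0.01894 = 20.91 h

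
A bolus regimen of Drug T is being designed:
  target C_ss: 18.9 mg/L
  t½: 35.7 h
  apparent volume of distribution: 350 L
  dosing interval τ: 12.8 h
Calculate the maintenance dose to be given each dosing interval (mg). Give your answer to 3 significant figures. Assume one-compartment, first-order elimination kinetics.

1640 mg

k = ln2 / t½ = 0.693147 / 35.7 = 0.01942 h⁻¹
CL = k × Vd = 0.01942 × 350 = 6.797 L/h
At steady state, Dose/τ = Css × CL.
Dose = Css × CL × τ = 18.9 × 6.797 × 12.8 = 1644 mg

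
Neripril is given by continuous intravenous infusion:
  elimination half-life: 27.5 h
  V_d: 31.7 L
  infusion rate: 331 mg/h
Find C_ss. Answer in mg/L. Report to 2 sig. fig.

k = ln2 / t½ = 0.693147 / 27.5 = 0.02521 h⁻¹
CL = k × Vd = 0.02521 × 31.7 = 0.7992 L/h
At steady state Css = R₀ / CL = 331 / 0.7992 = 414.2 mg/L

410 mg/L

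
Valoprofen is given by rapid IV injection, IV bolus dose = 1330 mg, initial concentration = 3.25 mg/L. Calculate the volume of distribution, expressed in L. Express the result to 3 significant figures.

Vd = Dose / C₀ = 1330 / 3.25 = 409.2 L

409 L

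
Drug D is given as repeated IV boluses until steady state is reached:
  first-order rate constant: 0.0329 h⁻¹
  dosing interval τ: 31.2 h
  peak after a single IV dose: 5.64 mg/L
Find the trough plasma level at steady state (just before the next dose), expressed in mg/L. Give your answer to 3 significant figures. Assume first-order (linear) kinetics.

3.15 mg/L

e^(−kτ) = e^(−0.03290 × 31.2) = 0.3583
Accumulation ratio R = 1 / (1 − e^(−kτ)) = 1 / (1 − 0.3583) = 1.558
Steady-state trough = C₀ × R × e^(−kτ) = 5.64 × 1.558 × 0.3583 = 3.148 mg/L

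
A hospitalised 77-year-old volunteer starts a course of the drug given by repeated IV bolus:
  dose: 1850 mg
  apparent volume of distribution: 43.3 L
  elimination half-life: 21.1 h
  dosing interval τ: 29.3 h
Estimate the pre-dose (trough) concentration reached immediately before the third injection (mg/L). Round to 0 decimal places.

23 mg/L

C₀ per dose = Dose / Vd = 1850 / 43.3 = 42.73 mg/L
k = ln2 / t½ = 0.693147 / 21.1 = 0.03285 h⁻¹
Fraction remaining after one interval: r = e^(−kτ) = e^(−0.03285 × 29.3) = 0.3819
Before dose 3, 2 doses have been given (aged 1τ, 2τ).
C_trough = C₀ × (r + r²) = 42.73 × (0.3819 + 0.1458) = 22.55 mg/L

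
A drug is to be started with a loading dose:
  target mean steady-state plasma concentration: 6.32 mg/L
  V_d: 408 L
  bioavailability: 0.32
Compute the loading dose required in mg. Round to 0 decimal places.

8058 mg

LD = Css × Vd / F = 6.32 × 408 / 0.32 = 8058 mg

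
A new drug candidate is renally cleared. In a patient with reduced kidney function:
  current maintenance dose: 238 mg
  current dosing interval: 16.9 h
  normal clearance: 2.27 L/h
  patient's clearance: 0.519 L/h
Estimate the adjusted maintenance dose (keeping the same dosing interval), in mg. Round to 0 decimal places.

To keep the same average steady-state level, dosing rate must scale with clearance.
CL ratio = 0.519 / 2.27 = 0.2286
New dose (same interval) = 238 × 0.2286 = 54.41 mg

54 mg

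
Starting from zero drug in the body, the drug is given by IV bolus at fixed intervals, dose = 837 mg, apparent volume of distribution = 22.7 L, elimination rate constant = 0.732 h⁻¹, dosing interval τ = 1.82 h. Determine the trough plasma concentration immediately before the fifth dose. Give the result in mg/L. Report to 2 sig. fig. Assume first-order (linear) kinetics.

C₀ per dose = Dose / Vd = 837 / 22.7 = 36.87 mg/L
Fraction remaining after one interval: r = e^(−kτ) = e^(−0.7320 × 1.82) = 0.2639
Before dose 5, 4 doses have been given (aged 1τ, 2τ, 3τ, 4τ).
C_trough = C₀ × (r + r² + … + r^4) = C₀ × r(1−r^4)/(1−r)
        = 36.87 × 0.2639 × (1 − 0.004850) / (1 − 0.2639) = 13.15 mg/L

13 mg/L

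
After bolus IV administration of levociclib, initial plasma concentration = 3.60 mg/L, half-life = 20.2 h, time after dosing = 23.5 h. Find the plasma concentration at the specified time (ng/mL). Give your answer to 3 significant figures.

1610 ng/mL

k = ln2 / t½ = 0.693147 / 20.2 = 0.03431 h⁻¹
C = C₀ · e^(−k·t) = 3.600 × e^(−0.03431 × 23.5)
  = 3.600 × 0.4465 = 1.607 mg/L
Convert: 1.607 mg/L × 1000 = 1607 ng/mL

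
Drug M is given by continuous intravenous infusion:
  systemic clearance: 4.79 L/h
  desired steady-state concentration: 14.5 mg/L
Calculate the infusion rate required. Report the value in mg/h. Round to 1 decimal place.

69.5 mg/h

At steady state, infusion rate R₀ = Css × CL = 14.5 × 4.790 = 69.46 mg/h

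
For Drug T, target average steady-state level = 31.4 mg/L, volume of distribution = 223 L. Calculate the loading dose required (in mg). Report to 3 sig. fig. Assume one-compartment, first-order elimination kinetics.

7000 mg

LD = Css × Vd = 31.4 × 223 = 7002 mg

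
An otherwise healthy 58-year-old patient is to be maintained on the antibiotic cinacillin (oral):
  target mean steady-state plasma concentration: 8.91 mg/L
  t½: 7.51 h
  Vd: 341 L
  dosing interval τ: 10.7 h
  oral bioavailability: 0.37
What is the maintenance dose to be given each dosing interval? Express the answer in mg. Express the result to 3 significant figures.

8110 mg

k = ln2 / t½ = 0.693147 / 7.51 = 0.09230 h⁻¹
CL = k × Vd = 0.09230 × 341 = 31.47 L/h
At steady state, F × (Dose/τ) = Css × CL.
Dose = Css × CL × τ / F = 8.91 × 31.47 × 10.7 / 0.37 = 8109 mg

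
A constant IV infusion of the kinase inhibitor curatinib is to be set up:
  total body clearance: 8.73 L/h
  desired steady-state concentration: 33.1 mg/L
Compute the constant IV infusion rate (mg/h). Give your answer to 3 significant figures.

At steady state, infusion rate R₀ = Css × CL = 33.1 × 8.730 = 289.0 mg/h

289 mg/h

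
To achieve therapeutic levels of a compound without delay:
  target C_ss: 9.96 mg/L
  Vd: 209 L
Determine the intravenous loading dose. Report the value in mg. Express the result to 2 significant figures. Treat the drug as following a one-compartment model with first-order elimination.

2100 mg

LD = Css × Vd = 9.96 × 209 = 2082 mg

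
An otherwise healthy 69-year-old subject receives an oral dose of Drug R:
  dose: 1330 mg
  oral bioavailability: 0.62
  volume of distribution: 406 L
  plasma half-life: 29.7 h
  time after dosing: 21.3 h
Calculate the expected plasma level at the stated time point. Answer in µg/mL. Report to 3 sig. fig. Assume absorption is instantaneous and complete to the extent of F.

Amount reaching circulation = F × Dose = 0.62 × 1330 = 824.6 mg
C₀ = F·Dose / Vd = 824.6 / 406 = 2.031 mg/L
k = ln2 / t½ = 0.693147 / 29.7 = 0.02334 h⁻¹
C = C₀ · e^(−k·t) = 2.031 × e^(−0.02334 × 21.3)
  = 2.031 × 0.6083 = 1.235 mg/L
(1.235 mg/L = 1.235 µg/mL)

1.24 µg/mL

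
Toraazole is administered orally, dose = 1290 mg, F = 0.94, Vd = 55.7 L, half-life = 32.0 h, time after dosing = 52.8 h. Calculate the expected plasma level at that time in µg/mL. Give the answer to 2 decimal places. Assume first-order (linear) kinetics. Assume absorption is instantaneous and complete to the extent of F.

Amount reaching circulation = F × Dose = 0.94 × 1290 = 1213 mg
C₀ = F·Dose / Vd = 1213 / 55.7 = 21.78 mg/L
k = ln2 / t½ = 0.693147 / 32.0 = 0.02166 h⁻¹
C = C₀ · e^(−k·t) = 21.78 × e^(−0.02166 × 52.8)
  = 21.78 × 0.3187 = 6.941 mg/L
(6.941 mg/L = 6.941 µg/mL)

6.94 µg/mL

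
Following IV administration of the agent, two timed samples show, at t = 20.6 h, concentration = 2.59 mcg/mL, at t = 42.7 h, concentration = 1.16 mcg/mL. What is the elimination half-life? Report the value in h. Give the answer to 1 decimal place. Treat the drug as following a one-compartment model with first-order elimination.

k = ln(C₁/C₂) / (t₂ − t₁) = ln(2.59/1.16) / (42.7 − 20.6)
  = 0.8032 / 22.10 = 0.03634 h⁻¹
t½ = ln2 / k = 0.693147 / 0.03634 = 19.07 h

19.1 h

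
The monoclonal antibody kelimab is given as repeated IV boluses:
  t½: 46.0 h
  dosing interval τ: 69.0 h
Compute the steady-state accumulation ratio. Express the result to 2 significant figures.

k = ln2 / t½ = 0.693147 / 46.0 = 0.01507 h⁻¹
e^(−kτ) = e^(−0.01507 × 69.0) = 0.3535
Accumulation ratio R = 1 / (1 − e^(−kτ)) = 1 / (1 − 0.3535) = 1.547

1.5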